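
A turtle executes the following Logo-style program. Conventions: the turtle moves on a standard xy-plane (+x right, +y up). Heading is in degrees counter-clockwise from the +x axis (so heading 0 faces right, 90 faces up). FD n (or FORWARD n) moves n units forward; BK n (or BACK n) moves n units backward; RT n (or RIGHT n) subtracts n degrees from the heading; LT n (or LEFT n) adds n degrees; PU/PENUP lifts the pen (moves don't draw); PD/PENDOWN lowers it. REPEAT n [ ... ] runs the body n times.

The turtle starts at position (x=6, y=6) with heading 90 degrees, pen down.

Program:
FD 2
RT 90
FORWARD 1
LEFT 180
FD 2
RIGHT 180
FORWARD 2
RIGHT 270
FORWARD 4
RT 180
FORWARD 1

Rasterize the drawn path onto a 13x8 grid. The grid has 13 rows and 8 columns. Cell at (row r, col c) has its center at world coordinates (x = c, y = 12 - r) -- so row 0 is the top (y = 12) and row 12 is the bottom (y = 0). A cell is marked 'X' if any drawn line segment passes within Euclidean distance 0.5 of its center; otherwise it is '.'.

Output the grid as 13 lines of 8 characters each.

Answer: .......X
.......X
.......X
.......X
.....XXX
......X.
......X.
........
........
........
........
........
........

Derivation:
Segment 0: (6,6) -> (6,8)
Segment 1: (6,8) -> (7,8)
Segment 2: (7,8) -> (5,8)
Segment 3: (5,8) -> (7,8)
Segment 4: (7,8) -> (7,12)
Segment 5: (7,12) -> (7,11)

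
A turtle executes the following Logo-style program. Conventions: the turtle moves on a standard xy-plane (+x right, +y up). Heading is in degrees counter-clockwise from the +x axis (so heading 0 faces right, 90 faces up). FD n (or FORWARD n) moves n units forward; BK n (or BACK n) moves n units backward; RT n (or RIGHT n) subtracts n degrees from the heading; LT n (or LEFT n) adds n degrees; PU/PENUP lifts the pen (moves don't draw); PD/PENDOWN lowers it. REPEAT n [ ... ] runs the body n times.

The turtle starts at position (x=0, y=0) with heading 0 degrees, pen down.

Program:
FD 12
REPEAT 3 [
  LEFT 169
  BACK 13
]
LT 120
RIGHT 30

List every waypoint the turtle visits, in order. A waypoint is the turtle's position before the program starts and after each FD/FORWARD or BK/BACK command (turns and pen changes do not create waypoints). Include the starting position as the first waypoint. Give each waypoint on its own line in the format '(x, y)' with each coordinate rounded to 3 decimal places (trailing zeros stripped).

Answer: (0, 0)
(12, 0)
(24.761, -2.481)
(12.708, 2.389)
(23.61, -4.691)

Derivation:
Executing turtle program step by step:
Start: pos=(0,0), heading=0, pen down
FD 12: (0,0) -> (12,0) [heading=0, draw]
REPEAT 3 [
  -- iteration 1/3 --
  LT 169: heading 0 -> 169
  BK 13: (12,0) -> (24.761,-2.481) [heading=169, draw]
  -- iteration 2/3 --
  LT 169: heading 169 -> 338
  BK 13: (24.761,-2.481) -> (12.708,2.389) [heading=338, draw]
  -- iteration 3/3 --
  LT 169: heading 338 -> 147
  BK 13: (12.708,2.389) -> (23.61,-4.691) [heading=147, draw]
]
LT 120: heading 147 -> 267
RT 30: heading 267 -> 237
Final: pos=(23.61,-4.691), heading=237, 4 segment(s) drawn
Waypoints (5 total):
(0, 0)
(12, 0)
(24.761, -2.481)
(12.708, 2.389)
(23.61, -4.691)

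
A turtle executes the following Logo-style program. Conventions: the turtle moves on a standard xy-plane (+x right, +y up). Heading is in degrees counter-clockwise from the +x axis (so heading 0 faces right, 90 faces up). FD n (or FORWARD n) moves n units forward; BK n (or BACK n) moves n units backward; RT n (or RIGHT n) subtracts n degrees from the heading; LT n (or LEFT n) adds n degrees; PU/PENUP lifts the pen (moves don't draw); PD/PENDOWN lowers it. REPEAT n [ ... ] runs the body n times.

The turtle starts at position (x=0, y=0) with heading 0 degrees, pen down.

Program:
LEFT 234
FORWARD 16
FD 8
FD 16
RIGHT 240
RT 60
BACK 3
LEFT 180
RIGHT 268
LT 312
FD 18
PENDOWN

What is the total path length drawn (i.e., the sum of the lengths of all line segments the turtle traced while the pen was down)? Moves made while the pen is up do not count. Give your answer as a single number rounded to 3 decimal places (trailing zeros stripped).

Executing turtle program step by step:
Start: pos=(0,0), heading=0, pen down
LT 234: heading 0 -> 234
FD 16: (0,0) -> (-9.405,-12.944) [heading=234, draw]
FD 8: (-9.405,-12.944) -> (-14.107,-19.416) [heading=234, draw]
FD 16: (-14.107,-19.416) -> (-23.511,-32.361) [heading=234, draw]
RT 240: heading 234 -> 354
RT 60: heading 354 -> 294
BK 3: (-23.511,-32.361) -> (-24.732,-29.62) [heading=294, draw]
LT 180: heading 294 -> 114
RT 268: heading 114 -> 206
LT 312: heading 206 -> 158
FD 18: (-24.732,-29.62) -> (-41.421,-22.877) [heading=158, draw]
PD: pen down
Final: pos=(-41.421,-22.877), heading=158, 5 segment(s) drawn

Segment lengths:
  seg 1: (0,0) -> (-9.405,-12.944), length = 16
  seg 2: (-9.405,-12.944) -> (-14.107,-19.416), length = 8
  seg 3: (-14.107,-19.416) -> (-23.511,-32.361), length = 16
  seg 4: (-23.511,-32.361) -> (-24.732,-29.62), length = 3
  seg 5: (-24.732,-29.62) -> (-41.421,-22.877), length = 18
Total = 61

Answer: 61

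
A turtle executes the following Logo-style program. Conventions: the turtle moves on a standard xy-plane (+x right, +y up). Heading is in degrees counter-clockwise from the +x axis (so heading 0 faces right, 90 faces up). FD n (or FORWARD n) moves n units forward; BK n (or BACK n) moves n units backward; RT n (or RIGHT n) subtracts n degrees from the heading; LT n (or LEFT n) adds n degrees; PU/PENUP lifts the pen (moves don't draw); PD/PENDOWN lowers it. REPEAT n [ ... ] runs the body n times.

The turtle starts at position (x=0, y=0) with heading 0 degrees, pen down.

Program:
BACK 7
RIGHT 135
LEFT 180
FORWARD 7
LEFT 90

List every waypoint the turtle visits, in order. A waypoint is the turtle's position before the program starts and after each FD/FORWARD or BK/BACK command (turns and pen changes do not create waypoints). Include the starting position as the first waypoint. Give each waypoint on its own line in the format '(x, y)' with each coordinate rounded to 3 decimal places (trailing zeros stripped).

Answer: (0, 0)
(-7, 0)
(-2.05, 4.95)

Derivation:
Executing turtle program step by step:
Start: pos=(0,0), heading=0, pen down
BK 7: (0,0) -> (-7,0) [heading=0, draw]
RT 135: heading 0 -> 225
LT 180: heading 225 -> 45
FD 7: (-7,0) -> (-2.05,4.95) [heading=45, draw]
LT 90: heading 45 -> 135
Final: pos=(-2.05,4.95), heading=135, 2 segment(s) drawn
Waypoints (3 total):
(0, 0)
(-7, 0)
(-2.05, 4.95)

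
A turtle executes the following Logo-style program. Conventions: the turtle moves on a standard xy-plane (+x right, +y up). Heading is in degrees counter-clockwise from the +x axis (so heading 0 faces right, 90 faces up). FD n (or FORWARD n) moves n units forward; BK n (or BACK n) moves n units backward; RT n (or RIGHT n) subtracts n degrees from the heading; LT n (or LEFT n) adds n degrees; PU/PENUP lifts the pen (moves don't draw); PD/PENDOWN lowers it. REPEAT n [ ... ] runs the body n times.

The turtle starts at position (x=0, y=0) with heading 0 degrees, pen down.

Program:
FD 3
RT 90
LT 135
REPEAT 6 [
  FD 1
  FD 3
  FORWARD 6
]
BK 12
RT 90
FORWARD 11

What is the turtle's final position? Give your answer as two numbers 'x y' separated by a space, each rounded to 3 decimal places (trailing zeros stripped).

Answer: 44.719 26.163

Derivation:
Executing turtle program step by step:
Start: pos=(0,0), heading=0, pen down
FD 3: (0,0) -> (3,0) [heading=0, draw]
RT 90: heading 0 -> 270
LT 135: heading 270 -> 45
REPEAT 6 [
  -- iteration 1/6 --
  FD 1: (3,0) -> (3.707,0.707) [heading=45, draw]
  FD 3: (3.707,0.707) -> (5.828,2.828) [heading=45, draw]
  FD 6: (5.828,2.828) -> (10.071,7.071) [heading=45, draw]
  -- iteration 2/6 --
  FD 1: (10.071,7.071) -> (10.778,7.778) [heading=45, draw]
  FD 3: (10.778,7.778) -> (12.899,9.899) [heading=45, draw]
  FD 6: (12.899,9.899) -> (17.142,14.142) [heading=45, draw]
  -- iteration 3/6 --
  FD 1: (17.142,14.142) -> (17.849,14.849) [heading=45, draw]
  FD 3: (17.849,14.849) -> (19.971,16.971) [heading=45, draw]
  FD 6: (19.971,16.971) -> (24.213,21.213) [heading=45, draw]
  -- iteration 4/6 --
  FD 1: (24.213,21.213) -> (24.92,21.92) [heading=45, draw]
  FD 3: (24.92,21.92) -> (27.042,24.042) [heading=45, draw]
  FD 6: (27.042,24.042) -> (31.284,28.284) [heading=45, draw]
  -- iteration 5/6 --
  FD 1: (31.284,28.284) -> (31.991,28.991) [heading=45, draw]
  FD 3: (31.991,28.991) -> (34.113,31.113) [heading=45, draw]
  FD 6: (34.113,31.113) -> (38.355,35.355) [heading=45, draw]
  -- iteration 6/6 --
  FD 1: (38.355,35.355) -> (39.062,36.062) [heading=45, draw]
  FD 3: (39.062,36.062) -> (41.184,38.184) [heading=45, draw]
  FD 6: (41.184,38.184) -> (45.426,42.426) [heading=45, draw]
]
BK 12: (45.426,42.426) -> (36.941,33.941) [heading=45, draw]
RT 90: heading 45 -> 315
FD 11: (36.941,33.941) -> (44.719,26.163) [heading=315, draw]
Final: pos=(44.719,26.163), heading=315, 21 segment(s) drawn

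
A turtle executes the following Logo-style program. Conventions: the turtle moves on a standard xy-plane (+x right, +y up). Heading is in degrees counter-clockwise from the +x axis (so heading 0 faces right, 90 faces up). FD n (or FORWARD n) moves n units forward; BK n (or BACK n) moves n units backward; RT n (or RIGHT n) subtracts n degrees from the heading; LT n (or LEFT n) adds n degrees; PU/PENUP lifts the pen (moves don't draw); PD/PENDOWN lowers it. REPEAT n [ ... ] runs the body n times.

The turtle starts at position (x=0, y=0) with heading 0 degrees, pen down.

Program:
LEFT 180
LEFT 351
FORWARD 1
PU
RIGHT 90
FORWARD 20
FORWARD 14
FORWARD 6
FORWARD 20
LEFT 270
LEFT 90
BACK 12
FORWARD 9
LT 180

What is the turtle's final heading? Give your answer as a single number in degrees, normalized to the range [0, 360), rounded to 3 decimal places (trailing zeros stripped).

Executing turtle program step by step:
Start: pos=(0,0), heading=0, pen down
LT 180: heading 0 -> 180
LT 351: heading 180 -> 171
FD 1: (0,0) -> (-0.988,0.156) [heading=171, draw]
PU: pen up
RT 90: heading 171 -> 81
FD 20: (-0.988,0.156) -> (2.141,19.91) [heading=81, move]
FD 14: (2.141,19.91) -> (4.331,33.738) [heading=81, move]
FD 6: (4.331,33.738) -> (5.27,39.664) [heading=81, move]
FD 20: (5.27,39.664) -> (8.398,59.418) [heading=81, move]
LT 270: heading 81 -> 351
LT 90: heading 351 -> 81
BK 12: (8.398,59.418) -> (6.521,47.565) [heading=81, move]
FD 9: (6.521,47.565) -> (7.929,56.455) [heading=81, move]
LT 180: heading 81 -> 261
Final: pos=(7.929,56.455), heading=261, 1 segment(s) drawn

Answer: 261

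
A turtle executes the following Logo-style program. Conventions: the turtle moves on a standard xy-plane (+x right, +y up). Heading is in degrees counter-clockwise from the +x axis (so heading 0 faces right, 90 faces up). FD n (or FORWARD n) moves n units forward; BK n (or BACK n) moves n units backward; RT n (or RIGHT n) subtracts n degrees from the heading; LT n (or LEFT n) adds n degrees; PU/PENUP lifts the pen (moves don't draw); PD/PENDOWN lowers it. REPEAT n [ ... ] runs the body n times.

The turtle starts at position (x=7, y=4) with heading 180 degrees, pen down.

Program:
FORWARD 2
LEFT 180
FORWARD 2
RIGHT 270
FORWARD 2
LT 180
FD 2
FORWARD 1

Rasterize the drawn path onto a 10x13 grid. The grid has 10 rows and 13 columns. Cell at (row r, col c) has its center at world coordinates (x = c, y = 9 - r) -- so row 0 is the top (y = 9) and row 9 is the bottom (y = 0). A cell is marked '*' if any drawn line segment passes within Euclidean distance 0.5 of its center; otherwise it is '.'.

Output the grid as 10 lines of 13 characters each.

Segment 0: (7,4) -> (5,4)
Segment 1: (5,4) -> (7,4)
Segment 2: (7,4) -> (7,6)
Segment 3: (7,6) -> (7,4)
Segment 4: (7,4) -> (7,3)

Answer: .............
.............
.............
.......*.....
.......*.....
.....***.....
.......*.....
.............
.............
.............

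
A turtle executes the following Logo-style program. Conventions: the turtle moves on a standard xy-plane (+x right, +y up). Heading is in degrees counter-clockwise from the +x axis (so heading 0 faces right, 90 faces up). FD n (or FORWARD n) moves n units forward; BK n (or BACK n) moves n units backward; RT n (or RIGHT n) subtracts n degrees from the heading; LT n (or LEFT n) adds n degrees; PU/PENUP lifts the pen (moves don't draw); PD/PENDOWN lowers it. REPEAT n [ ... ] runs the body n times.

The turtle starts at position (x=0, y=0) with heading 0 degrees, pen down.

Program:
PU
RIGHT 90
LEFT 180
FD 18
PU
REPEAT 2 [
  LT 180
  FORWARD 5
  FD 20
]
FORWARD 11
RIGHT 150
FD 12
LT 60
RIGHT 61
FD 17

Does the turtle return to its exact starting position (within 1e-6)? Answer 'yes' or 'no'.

Answer: no

Derivation:
Executing turtle program step by step:
Start: pos=(0,0), heading=0, pen down
PU: pen up
RT 90: heading 0 -> 270
LT 180: heading 270 -> 90
FD 18: (0,0) -> (0,18) [heading=90, move]
PU: pen up
REPEAT 2 [
  -- iteration 1/2 --
  LT 180: heading 90 -> 270
  FD 5: (0,18) -> (0,13) [heading=270, move]
  FD 20: (0,13) -> (0,-7) [heading=270, move]
  -- iteration 2/2 --
  LT 180: heading 270 -> 90
  FD 5: (0,-7) -> (0,-2) [heading=90, move]
  FD 20: (0,-2) -> (0,18) [heading=90, move]
]
FD 11: (0,18) -> (0,29) [heading=90, move]
RT 150: heading 90 -> 300
FD 12: (0,29) -> (6,18.608) [heading=300, move]
LT 60: heading 300 -> 0
RT 61: heading 0 -> 299
FD 17: (6,18.608) -> (14.242,3.739) [heading=299, move]
Final: pos=(14.242,3.739), heading=299, 0 segment(s) drawn

Start position: (0, 0)
Final position: (14.242, 3.739)
Distance = 14.724; >= 1e-6 -> NOT closed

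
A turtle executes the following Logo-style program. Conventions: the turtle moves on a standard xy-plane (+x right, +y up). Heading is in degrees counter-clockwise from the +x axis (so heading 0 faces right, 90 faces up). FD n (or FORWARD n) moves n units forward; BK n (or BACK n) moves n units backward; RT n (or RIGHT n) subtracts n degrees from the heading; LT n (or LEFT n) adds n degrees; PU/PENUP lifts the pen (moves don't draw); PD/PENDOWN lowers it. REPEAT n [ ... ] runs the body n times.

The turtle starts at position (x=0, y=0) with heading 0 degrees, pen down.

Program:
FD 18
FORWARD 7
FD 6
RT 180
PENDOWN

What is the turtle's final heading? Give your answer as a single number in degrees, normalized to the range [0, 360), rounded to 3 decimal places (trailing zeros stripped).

Answer: 180

Derivation:
Executing turtle program step by step:
Start: pos=(0,0), heading=0, pen down
FD 18: (0,0) -> (18,0) [heading=0, draw]
FD 7: (18,0) -> (25,0) [heading=0, draw]
FD 6: (25,0) -> (31,0) [heading=0, draw]
RT 180: heading 0 -> 180
PD: pen down
Final: pos=(31,0), heading=180, 3 segment(s) drawn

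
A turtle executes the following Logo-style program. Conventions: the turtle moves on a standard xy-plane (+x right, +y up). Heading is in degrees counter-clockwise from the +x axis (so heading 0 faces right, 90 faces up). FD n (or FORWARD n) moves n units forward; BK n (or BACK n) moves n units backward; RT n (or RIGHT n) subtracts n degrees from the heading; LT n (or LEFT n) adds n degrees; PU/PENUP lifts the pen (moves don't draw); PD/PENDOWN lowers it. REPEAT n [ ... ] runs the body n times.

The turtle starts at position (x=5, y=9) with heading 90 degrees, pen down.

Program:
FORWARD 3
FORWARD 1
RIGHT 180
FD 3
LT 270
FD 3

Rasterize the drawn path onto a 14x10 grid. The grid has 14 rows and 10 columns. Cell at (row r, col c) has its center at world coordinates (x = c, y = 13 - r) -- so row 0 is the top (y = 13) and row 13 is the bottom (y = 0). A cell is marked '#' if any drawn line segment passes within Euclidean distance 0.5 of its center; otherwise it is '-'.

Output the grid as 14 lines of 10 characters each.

Answer: -----#----
-----#----
-----#----
--####----
-----#----
----------
----------
----------
----------
----------
----------
----------
----------
----------

Derivation:
Segment 0: (5,9) -> (5,12)
Segment 1: (5,12) -> (5,13)
Segment 2: (5,13) -> (5,10)
Segment 3: (5,10) -> (2,10)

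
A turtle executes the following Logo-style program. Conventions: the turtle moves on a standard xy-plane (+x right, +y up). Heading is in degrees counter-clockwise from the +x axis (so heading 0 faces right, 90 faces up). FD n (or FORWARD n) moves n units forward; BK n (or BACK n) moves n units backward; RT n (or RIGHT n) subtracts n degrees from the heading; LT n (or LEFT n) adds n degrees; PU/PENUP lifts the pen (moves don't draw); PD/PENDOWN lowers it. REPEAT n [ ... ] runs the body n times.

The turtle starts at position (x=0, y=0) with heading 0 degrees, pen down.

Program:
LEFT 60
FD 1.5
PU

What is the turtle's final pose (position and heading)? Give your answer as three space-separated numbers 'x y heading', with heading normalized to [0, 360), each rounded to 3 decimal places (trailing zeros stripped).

Answer: 0.75 1.299 60

Derivation:
Executing turtle program step by step:
Start: pos=(0,0), heading=0, pen down
LT 60: heading 0 -> 60
FD 1.5: (0,0) -> (0.75,1.299) [heading=60, draw]
PU: pen up
Final: pos=(0.75,1.299), heading=60, 1 segment(s) drawn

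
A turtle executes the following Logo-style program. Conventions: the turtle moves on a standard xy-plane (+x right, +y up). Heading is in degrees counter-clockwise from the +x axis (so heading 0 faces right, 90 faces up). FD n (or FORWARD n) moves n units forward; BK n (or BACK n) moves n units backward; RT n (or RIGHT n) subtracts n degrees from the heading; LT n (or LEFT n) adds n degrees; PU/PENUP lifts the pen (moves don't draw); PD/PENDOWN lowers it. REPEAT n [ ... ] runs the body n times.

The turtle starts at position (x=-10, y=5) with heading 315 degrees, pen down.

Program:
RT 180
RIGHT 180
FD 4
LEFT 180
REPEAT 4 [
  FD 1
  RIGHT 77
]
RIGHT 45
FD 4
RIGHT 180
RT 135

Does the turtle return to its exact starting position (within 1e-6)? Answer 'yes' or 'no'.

Executing turtle program step by step:
Start: pos=(-10,5), heading=315, pen down
RT 180: heading 315 -> 135
RT 180: heading 135 -> 315
FD 4: (-10,5) -> (-7.172,2.172) [heading=315, draw]
LT 180: heading 315 -> 135
REPEAT 4 [
  -- iteration 1/4 --
  FD 1: (-7.172,2.172) -> (-7.879,2.879) [heading=135, draw]
  RT 77: heading 135 -> 58
  -- iteration 2/4 --
  FD 1: (-7.879,2.879) -> (-7.349,3.727) [heading=58, draw]
  RT 77: heading 58 -> 341
  -- iteration 3/4 --
  FD 1: (-7.349,3.727) -> (-6.403,3.401) [heading=341, draw]
  RT 77: heading 341 -> 264
  -- iteration 4/4 --
  FD 1: (-6.403,3.401) -> (-6.508,2.407) [heading=264, draw]
  RT 77: heading 264 -> 187
]
RT 45: heading 187 -> 142
FD 4: (-6.508,2.407) -> (-9.66,4.869) [heading=142, draw]
RT 180: heading 142 -> 322
RT 135: heading 322 -> 187
Final: pos=(-9.66,4.869), heading=187, 6 segment(s) drawn

Start position: (-10, 5)
Final position: (-9.66, 4.869)
Distance = 0.364; >= 1e-6 -> NOT closed

Answer: no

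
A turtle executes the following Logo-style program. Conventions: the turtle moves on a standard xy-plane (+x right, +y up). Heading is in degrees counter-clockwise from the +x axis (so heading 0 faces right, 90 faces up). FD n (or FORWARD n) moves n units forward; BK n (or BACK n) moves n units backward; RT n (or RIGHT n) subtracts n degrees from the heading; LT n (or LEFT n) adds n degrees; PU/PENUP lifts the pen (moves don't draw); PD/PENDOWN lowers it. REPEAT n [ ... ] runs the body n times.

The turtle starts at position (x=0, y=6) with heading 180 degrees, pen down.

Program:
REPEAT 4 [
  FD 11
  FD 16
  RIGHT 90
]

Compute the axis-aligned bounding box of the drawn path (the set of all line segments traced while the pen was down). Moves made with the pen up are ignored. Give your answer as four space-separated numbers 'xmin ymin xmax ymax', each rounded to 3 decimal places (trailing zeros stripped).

Executing turtle program step by step:
Start: pos=(0,6), heading=180, pen down
REPEAT 4 [
  -- iteration 1/4 --
  FD 11: (0,6) -> (-11,6) [heading=180, draw]
  FD 16: (-11,6) -> (-27,6) [heading=180, draw]
  RT 90: heading 180 -> 90
  -- iteration 2/4 --
  FD 11: (-27,6) -> (-27,17) [heading=90, draw]
  FD 16: (-27,17) -> (-27,33) [heading=90, draw]
  RT 90: heading 90 -> 0
  -- iteration 3/4 --
  FD 11: (-27,33) -> (-16,33) [heading=0, draw]
  FD 16: (-16,33) -> (0,33) [heading=0, draw]
  RT 90: heading 0 -> 270
  -- iteration 4/4 --
  FD 11: (0,33) -> (0,22) [heading=270, draw]
  FD 16: (0,22) -> (0,6) [heading=270, draw]
  RT 90: heading 270 -> 180
]
Final: pos=(0,6), heading=180, 8 segment(s) drawn

Segment endpoints: x in {-27, -16, -11, 0, 0, 0}, y in {6, 6, 6, 17, 22, 33}
xmin=-27, ymin=6, xmax=0, ymax=33

Answer: -27 6 0 33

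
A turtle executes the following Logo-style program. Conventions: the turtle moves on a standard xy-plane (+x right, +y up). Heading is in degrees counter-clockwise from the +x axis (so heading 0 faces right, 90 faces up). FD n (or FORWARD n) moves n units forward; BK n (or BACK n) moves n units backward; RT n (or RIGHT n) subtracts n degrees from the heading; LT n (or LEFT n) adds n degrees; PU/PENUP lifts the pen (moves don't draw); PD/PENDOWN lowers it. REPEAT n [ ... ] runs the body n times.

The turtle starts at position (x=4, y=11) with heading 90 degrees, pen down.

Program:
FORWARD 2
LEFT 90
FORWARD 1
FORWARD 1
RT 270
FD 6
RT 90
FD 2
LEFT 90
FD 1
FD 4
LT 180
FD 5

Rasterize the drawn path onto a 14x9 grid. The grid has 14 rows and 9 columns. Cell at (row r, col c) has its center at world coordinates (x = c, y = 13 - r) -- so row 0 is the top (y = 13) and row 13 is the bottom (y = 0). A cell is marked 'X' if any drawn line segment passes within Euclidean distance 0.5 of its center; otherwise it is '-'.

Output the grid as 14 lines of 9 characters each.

Segment 0: (4,11) -> (4,13)
Segment 1: (4,13) -> (3,13)
Segment 2: (3,13) -> (2,13)
Segment 3: (2,13) -> (2,7)
Segment 4: (2,7) -> (0,7)
Segment 5: (0,7) -> (0,6)
Segment 6: (0,6) -> (0,2)
Segment 7: (0,2) -> (0,7)

Answer: --XXX----
--X-X----
--X-X----
--X------
--X------
--X------
XXX------
X--------
X--------
X--------
X--------
X--------
---------
---------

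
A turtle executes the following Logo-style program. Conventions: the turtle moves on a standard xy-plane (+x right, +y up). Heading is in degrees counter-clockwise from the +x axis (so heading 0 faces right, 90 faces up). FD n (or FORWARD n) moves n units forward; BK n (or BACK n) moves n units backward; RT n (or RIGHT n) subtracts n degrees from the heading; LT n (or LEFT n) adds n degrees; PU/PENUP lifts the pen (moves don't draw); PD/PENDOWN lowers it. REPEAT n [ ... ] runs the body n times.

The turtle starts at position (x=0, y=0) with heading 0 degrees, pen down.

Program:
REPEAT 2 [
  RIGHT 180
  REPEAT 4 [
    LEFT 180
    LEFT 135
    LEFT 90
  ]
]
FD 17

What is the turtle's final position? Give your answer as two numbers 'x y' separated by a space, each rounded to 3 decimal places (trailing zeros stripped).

Answer: 17 0

Derivation:
Executing turtle program step by step:
Start: pos=(0,0), heading=0, pen down
REPEAT 2 [
  -- iteration 1/2 --
  RT 180: heading 0 -> 180
  REPEAT 4 [
    -- iteration 1/4 --
    LT 180: heading 180 -> 0
    LT 135: heading 0 -> 135
    LT 90: heading 135 -> 225
    -- iteration 2/4 --
    LT 180: heading 225 -> 45
    LT 135: heading 45 -> 180
    LT 90: heading 180 -> 270
    -- iteration 3/4 --
    LT 180: heading 270 -> 90
    LT 135: heading 90 -> 225
    LT 90: heading 225 -> 315
    -- iteration 4/4 --
    LT 180: heading 315 -> 135
    LT 135: heading 135 -> 270
    LT 90: heading 270 -> 0
  ]
  -- iteration 2/2 --
  RT 180: heading 0 -> 180
  REPEAT 4 [
    -- iteration 1/4 --
    LT 180: heading 180 -> 0
    LT 135: heading 0 -> 135
    LT 90: heading 135 -> 225
    -- iteration 2/4 --
    LT 180: heading 225 -> 45
    LT 135: heading 45 -> 180
    LT 90: heading 180 -> 270
    -- iteration 3/4 --
    LT 180: heading 270 -> 90
    LT 135: heading 90 -> 225
    LT 90: heading 225 -> 315
    -- iteration 4/4 --
    LT 180: heading 315 -> 135
    LT 135: heading 135 -> 270
    LT 90: heading 270 -> 0
  ]
]
FD 17: (0,0) -> (17,0) [heading=0, draw]
Final: pos=(17,0), heading=0, 1 segment(s) drawn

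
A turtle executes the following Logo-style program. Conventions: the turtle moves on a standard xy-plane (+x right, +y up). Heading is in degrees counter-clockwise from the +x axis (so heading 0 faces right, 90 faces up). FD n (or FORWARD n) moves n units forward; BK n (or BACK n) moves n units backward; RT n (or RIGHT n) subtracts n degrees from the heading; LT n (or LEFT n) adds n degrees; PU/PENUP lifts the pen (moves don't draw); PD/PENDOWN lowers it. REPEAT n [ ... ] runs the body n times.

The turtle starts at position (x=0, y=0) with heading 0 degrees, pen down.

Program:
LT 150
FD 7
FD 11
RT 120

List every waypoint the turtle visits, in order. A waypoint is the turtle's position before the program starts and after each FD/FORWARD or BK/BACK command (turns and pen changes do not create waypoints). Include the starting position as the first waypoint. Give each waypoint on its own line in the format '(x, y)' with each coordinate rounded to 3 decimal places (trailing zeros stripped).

Executing turtle program step by step:
Start: pos=(0,0), heading=0, pen down
LT 150: heading 0 -> 150
FD 7: (0,0) -> (-6.062,3.5) [heading=150, draw]
FD 11: (-6.062,3.5) -> (-15.588,9) [heading=150, draw]
RT 120: heading 150 -> 30
Final: pos=(-15.588,9), heading=30, 2 segment(s) drawn
Waypoints (3 total):
(0, 0)
(-6.062, 3.5)
(-15.588, 9)

Answer: (0, 0)
(-6.062, 3.5)
(-15.588, 9)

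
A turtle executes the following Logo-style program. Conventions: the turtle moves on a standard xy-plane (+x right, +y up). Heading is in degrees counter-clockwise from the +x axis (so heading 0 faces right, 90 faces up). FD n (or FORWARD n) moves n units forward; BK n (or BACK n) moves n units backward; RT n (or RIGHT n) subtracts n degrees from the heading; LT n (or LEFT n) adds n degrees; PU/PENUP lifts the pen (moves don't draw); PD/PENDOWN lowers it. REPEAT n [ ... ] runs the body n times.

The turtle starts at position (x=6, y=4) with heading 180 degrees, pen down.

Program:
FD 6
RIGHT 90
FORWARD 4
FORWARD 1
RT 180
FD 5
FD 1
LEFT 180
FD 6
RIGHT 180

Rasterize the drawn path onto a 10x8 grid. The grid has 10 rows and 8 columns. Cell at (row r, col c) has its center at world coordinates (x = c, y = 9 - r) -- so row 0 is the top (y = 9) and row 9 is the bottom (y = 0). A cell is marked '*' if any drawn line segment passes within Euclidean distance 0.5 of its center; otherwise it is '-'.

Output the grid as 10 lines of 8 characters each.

Answer: *-------
*-------
*-------
*-------
*-------
*******-
*-------
--------
--------
--------

Derivation:
Segment 0: (6,4) -> (0,4)
Segment 1: (0,4) -> (0,8)
Segment 2: (0,8) -> (0,9)
Segment 3: (0,9) -> (0,4)
Segment 4: (0,4) -> (0,3)
Segment 5: (0,3) -> (0,9)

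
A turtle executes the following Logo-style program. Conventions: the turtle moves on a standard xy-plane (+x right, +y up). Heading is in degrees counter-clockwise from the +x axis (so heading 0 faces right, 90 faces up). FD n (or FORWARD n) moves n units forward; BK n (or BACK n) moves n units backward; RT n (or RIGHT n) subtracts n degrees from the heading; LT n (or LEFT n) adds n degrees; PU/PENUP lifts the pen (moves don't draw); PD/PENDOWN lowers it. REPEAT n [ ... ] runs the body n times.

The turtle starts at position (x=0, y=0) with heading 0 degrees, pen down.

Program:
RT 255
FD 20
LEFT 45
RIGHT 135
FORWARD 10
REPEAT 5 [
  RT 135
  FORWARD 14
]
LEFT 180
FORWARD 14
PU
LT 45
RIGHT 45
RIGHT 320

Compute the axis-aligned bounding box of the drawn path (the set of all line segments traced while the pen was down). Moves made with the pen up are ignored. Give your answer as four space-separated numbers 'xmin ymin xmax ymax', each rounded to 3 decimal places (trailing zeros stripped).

Answer: -7.539 0 5.984 24.806

Derivation:
Executing turtle program step by step:
Start: pos=(0,0), heading=0, pen down
RT 255: heading 0 -> 105
FD 20: (0,0) -> (-5.176,19.319) [heading=105, draw]
LT 45: heading 105 -> 150
RT 135: heading 150 -> 15
FD 10: (-5.176,19.319) -> (4.483,21.907) [heading=15, draw]
REPEAT 5 [
  -- iteration 1/5 --
  RT 135: heading 15 -> 240
  FD 14: (4.483,21.907) -> (-2.517,9.782) [heading=240, draw]
  -- iteration 2/5 --
  RT 135: heading 240 -> 105
  FD 14: (-2.517,9.782) -> (-6.141,23.305) [heading=105, draw]
  -- iteration 3/5 --
  RT 135: heading 105 -> 330
  FD 14: (-6.141,23.305) -> (5.984,16.305) [heading=330, draw]
  -- iteration 4/5 --
  RT 135: heading 330 -> 195
  FD 14: (5.984,16.305) -> (-7.539,12.682) [heading=195, draw]
  -- iteration 5/5 --
  RT 135: heading 195 -> 60
  FD 14: (-7.539,12.682) -> (-0.539,24.806) [heading=60, draw]
]
LT 180: heading 60 -> 240
FD 14: (-0.539,24.806) -> (-7.539,12.682) [heading=240, draw]
PU: pen up
LT 45: heading 240 -> 285
RT 45: heading 285 -> 240
RT 320: heading 240 -> 280
Final: pos=(-7.539,12.682), heading=280, 8 segment(s) drawn

Segment endpoints: x in {-7.539, -7.539, -6.141, -5.176, -2.517, -0.539, 0, 4.483, 5.984}, y in {0, 9.782, 12.682, 12.682, 16.305, 19.319, 21.907, 23.305, 24.806}
xmin=-7.539, ymin=0, xmax=5.984, ymax=24.806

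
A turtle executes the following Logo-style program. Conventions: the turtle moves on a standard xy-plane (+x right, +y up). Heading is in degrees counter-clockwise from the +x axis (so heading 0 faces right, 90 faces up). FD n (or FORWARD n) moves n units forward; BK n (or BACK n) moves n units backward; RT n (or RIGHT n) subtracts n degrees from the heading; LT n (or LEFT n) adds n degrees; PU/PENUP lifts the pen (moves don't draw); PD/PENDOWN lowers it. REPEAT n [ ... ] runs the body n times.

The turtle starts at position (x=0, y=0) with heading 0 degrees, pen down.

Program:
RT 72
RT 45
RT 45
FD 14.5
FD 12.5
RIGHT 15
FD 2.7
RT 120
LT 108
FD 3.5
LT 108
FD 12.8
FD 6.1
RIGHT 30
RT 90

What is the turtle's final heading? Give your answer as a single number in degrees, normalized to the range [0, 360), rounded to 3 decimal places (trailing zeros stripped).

Answer: 159

Derivation:
Executing turtle program step by step:
Start: pos=(0,0), heading=0, pen down
RT 72: heading 0 -> 288
RT 45: heading 288 -> 243
RT 45: heading 243 -> 198
FD 14.5: (0,0) -> (-13.79,-4.481) [heading=198, draw]
FD 12.5: (-13.79,-4.481) -> (-25.679,-8.343) [heading=198, draw]
RT 15: heading 198 -> 183
FD 2.7: (-25.679,-8.343) -> (-28.375,-8.485) [heading=183, draw]
RT 120: heading 183 -> 63
LT 108: heading 63 -> 171
FD 3.5: (-28.375,-8.485) -> (-31.832,-7.937) [heading=171, draw]
LT 108: heading 171 -> 279
FD 12.8: (-31.832,-7.937) -> (-29.829,-20.58) [heading=279, draw]
FD 6.1: (-29.829,-20.58) -> (-28.875,-26.605) [heading=279, draw]
RT 30: heading 279 -> 249
RT 90: heading 249 -> 159
Final: pos=(-28.875,-26.605), heading=159, 6 segment(s) drawn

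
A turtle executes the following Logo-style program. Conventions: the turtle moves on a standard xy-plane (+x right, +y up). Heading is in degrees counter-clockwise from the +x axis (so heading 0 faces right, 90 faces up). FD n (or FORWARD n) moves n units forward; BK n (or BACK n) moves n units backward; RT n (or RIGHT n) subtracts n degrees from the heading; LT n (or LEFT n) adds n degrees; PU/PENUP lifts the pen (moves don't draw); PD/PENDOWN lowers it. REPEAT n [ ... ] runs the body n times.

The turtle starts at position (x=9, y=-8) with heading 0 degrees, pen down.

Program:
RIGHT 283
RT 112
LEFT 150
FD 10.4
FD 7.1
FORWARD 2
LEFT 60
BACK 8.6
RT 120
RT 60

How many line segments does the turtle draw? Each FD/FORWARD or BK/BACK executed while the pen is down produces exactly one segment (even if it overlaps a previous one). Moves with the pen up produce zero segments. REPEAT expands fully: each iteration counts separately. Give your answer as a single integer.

Answer: 4

Derivation:
Executing turtle program step by step:
Start: pos=(9,-8), heading=0, pen down
RT 283: heading 0 -> 77
RT 112: heading 77 -> 325
LT 150: heading 325 -> 115
FD 10.4: (9,-8) -> (4.605,1.426) [heading=115, draw]
FD 7.1: (4.605,1.426) -> (1.604,7.86) [heading=115, draw]
FD 2: (1.604,7.86) -> (0.759,9.673) [heading=115, draw]
LT 60: heading 115 -> 175
BK 8.6: (0.759,9.673) -> (9.326,8.923) [heading=175, draw]
RT 120: heading 175 -> 55
RT 60: heading 55 -> 355
Final: pos=(9.326,8.923), heading=355, 4 segment(s) drawn
Segments drawn: 4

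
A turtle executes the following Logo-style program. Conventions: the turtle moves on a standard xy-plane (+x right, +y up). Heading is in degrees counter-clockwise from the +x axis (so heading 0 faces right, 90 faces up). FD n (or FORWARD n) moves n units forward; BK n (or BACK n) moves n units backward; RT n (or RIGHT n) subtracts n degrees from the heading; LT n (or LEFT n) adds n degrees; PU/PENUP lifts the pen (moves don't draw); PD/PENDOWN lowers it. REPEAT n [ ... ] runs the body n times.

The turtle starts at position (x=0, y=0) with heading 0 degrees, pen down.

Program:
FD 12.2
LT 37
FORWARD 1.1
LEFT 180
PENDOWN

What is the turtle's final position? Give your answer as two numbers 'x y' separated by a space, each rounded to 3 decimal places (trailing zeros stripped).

Answer: 13.078 0.662

Derivation:
Executing turtle program step by step:
Start: pos=(0,0), heading=0, pen down
FD 12.2: (0,0) -> (12.2,0) [heading=0, draw]
LT 37: heading 0 -> 37
FD 1.1: (12.2,0) -> (13.078,0.662) [heading=37, draw]
LT 180: heading 37 -> 217
PD: pen down
Final: pos=(13.078,0.662), heading=217, 2 segment(s) drawn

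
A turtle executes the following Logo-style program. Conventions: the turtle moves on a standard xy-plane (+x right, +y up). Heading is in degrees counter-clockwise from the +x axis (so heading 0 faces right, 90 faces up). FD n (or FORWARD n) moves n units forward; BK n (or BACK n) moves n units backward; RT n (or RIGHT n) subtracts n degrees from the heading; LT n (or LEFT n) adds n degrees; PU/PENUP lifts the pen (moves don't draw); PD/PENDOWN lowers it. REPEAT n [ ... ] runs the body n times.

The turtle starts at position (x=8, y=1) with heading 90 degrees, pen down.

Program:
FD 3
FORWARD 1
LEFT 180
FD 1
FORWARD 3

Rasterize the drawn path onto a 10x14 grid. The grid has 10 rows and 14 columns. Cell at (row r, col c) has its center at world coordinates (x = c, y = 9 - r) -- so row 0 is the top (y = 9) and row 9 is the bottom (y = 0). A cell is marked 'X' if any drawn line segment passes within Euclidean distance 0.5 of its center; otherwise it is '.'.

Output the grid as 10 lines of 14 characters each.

Segment 0: (8,1) -> (8,4)
Segment 1: (8,4) -> (8,5)
Segment 2: (8,5) -> (8,4)
Segment 3: (8,4) -> (8,1)

Answer: ..............
..............
..............
..............
........X.....
........X.....
........X.....
........X.....
........X.....
..............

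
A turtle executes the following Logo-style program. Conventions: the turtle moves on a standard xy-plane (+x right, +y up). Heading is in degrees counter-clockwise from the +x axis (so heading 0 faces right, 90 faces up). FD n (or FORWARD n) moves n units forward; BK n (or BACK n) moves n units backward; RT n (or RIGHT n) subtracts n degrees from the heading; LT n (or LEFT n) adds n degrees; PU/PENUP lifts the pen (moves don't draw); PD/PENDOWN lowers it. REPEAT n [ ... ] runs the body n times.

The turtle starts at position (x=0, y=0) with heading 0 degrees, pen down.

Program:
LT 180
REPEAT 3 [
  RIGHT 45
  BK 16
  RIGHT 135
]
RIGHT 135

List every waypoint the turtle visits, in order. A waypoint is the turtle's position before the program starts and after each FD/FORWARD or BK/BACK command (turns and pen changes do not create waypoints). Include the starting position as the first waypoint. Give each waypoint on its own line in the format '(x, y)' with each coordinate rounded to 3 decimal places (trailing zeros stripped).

Executing turtle program step by step:
Start: pos=(0,0), heading=0, pen down
LT 180: heading 0 -> 180
REPEAT 3 [
  -- iteration 1/3 --
  RT 45: heading 180 -> 135
  BK 16: (0,0) -> (11.314,-11.314) [heading=135, draw]
  RT 135: heading 135 -> 0
  -- iteration 2/3 --
  RT 45: heading 0 -> 315
  BK 16: (11.314,-11.314) -> (0,0) [heading=315, draw]
  RT 135: heading 315 -> 180
  -- iteration 3/3 --
  RT 45: heading 180 -> 135
  BK 16: (0,0) -> (11.314,-11.314) [heading=135, draw]
  RT 135: heading 135 -> 0
]
RT 135: heading 0 -> 225
Final: pos=(11.314,-11.314), heading=225, 3 segment(s) drawn
Waypoints (4 total):
(0, 0)
(11.314, -11.314)
(0, 0)
(11.314, -11.314)

Answer: (0, 0)
(11.314, -11.314)
(0, 0)
(11.314, -11.314)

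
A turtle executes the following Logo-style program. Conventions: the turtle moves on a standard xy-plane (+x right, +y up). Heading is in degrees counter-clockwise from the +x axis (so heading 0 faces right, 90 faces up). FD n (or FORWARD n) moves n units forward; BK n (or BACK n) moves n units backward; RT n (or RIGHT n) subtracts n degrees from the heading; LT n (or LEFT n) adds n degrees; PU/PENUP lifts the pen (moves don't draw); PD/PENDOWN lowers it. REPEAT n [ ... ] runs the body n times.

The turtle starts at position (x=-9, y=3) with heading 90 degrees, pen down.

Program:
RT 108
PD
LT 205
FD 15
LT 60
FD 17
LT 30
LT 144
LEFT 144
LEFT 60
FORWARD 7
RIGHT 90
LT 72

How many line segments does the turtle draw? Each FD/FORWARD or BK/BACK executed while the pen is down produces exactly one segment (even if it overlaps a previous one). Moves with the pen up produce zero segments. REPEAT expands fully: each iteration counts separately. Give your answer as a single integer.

Executing turtle program step by step:
Start: pos=(-9,3), heading=90, pen down
RT 108: heading 90 -> 342
PD: pen down
LT 205: heading 342 -> 187
FD 15: (-9,3) -> (-23.888,1.172) [heading=187, draw]
LT 60: heading 187 -> 247
FD 17: (-23.888,1.172) -> (-30.531,-14.477) [heading=247, draw]
LT 30: heading 247 -> 277
LT 144: heading 277 -> 61
LT 144: heading 61 -> 205
LT 60: heading 205 -> 265
FD 7: (-30.531,-14.477) -> (-31.141,-21.45) [heading=265, draw]
RT 90: heading 265 -> 175
LT 72: heading 175 -> 247
Final: pos=(-31.141,-21.45), heading=247, 3 segment(s) drawn
Segments drawn: 3

Answer: 3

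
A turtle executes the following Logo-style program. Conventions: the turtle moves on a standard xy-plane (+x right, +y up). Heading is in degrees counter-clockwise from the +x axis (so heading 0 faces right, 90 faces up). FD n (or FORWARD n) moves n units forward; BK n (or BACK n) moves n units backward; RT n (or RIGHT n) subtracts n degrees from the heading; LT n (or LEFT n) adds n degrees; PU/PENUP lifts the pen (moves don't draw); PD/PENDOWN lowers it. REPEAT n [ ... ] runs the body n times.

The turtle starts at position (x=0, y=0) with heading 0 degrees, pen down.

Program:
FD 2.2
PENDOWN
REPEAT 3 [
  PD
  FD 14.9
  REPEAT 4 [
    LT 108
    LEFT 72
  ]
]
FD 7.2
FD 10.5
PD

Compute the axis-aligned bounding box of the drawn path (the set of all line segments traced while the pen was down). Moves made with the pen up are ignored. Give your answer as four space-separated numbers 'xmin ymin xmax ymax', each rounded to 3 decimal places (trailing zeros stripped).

Executing turtle program step by step:
Start: pos=(0,0), heading=0, pen down
FD 2.2: (0,0) -> (2.2,0) [heading=0, draw]
PD: pen down
REPEAT 3 [
  -- iteration 1/3 --
  PD: pen down
  FD 14.9: (2.2,0) -> (17.1,0) [heading=0, draw]
  REPEAT 4 [
    -- iteration 1/4 --
    LT 108: heading 0 -> 108
    LT 72: heading 108 -> 180
    -- iteration 2/4 --
    LT 108: heading 180 -> 288
    LT 72: heading 288 -> 0
    -- iteration 3/4 --
    LT 108: heading 0 -> 108
    LT 72: heading 108 -> 180
    -- iteration 4/4 --
    LT 108: heading 180 -> 288
    LT 72: heading 288 -> 0
  ]
  -- iteration 2/3 --
  PD: pen down
  FD 14.9: (17.1,0) -> (32,0) [heading=0, draw]
  REPEAT 4 [
    -- iteration 1/4 --
    LT 108: heading 0 -> 108
    LT 72: heading 108 -> 180
    -- iteration 2/4 --
    LT 108: heading 180 -> 288
    LT 72: heading 288 -> 0
    -- iteration 3/4 --
    LT 108: heading 0 -> 108
    LT 72: heading 108 -> 180
    -- iteration 4/4 --
    LT 108: heading 180 -> 288
    LT 72: heading 288 -> 0
  ]
  -- iteration 3/3 --
  PD: pen down
  FD 14.9: (32,0) -> (46.9,0) [heading=0, draw]
  REPEAT 4 [
    -- iteration 1/4 --
    LT 108: heading 0 -> 108
    LT 72: heading 108 -> 180
    -- iteration 2/4 --
    LT 108: heading 180 -> 288
    LT 72: heading 288 -> 0
    -- iteration 3/4 --
    LT 108: heading 0 -> 108
    LT 72: heading 108 -> 180
    -- iteration 4/4 --
    LT 108: heading 180 -> 288
    LT 72: heading 288 -> 0
  ]
]
FD 7.2: (46.9,0) -> (54.1,0) [heading=0, draw]
FD 10.5: (54.1,0) -> (64.6,0) [heading=0, draw]
PD: pen down
Final: pos=(64.6,0), heading=0, 6 segment(s) drawn

Segment endpoints: x in {0, 2.2, 17.1, 32, 46.9, 54.1, 64.6}, y in {0, 0, 0, 0, 0}
xmin=0, ymin=0, xmax=64.6, ymax=0

Answer: 0 0 64.6 0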